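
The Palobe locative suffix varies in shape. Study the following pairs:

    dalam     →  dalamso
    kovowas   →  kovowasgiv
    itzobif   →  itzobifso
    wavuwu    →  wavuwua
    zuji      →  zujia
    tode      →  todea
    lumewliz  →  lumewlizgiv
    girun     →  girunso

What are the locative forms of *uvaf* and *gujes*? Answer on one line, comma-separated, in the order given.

The suffix is conditioned by the final sound: -giv when the stem ends in a sibilant (*kovowas*, *lumewliz*); -so when the stem ends in a non-sibilant consonant (*dalam*, *itzobif*, *girun*); -a when the stem ends in a vowel (*wavuwu*, *zuji*, *tode*).
*uvaf*: final sound = /f/, a non-sibilant consonant → -so → *uvafso*.
Since the final sound of *gujes* is /s/ (a sibilant), it takes -giv, giving *gujesgiv*.

uvafso, gujesgiv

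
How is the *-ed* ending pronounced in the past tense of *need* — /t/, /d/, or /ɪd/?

/ɪd/

The stem *need* ends in /t/ or /d/.
The -ed suffix is realized as /ɪd/ after /t, d/; as /t/ after other voiceless consonants; and as /d/ after other voiced sounds.
So -ed on *need* is pronounced /ɪd/.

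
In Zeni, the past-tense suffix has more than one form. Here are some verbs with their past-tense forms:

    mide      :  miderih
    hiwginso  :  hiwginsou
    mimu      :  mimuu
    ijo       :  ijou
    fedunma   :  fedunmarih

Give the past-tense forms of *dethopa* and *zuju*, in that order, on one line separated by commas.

Looking at the last vowel of each stem: -u when the last vowel of the stem is a rounded vowel (*hiwginso*, *mimu*, *ijo*); -rih when the last vowel of the stem is an unrounded vowel (*mide*, *fedunma*).
*dethopa* — last vowel /a/ (an unrounded vowel) → -rih → *dethoparih*.
The last vowel of *zuju* is /u/, which is a rounded vowel, so the suffix is -u, giving *zujuu*.

dethoparih, zujuu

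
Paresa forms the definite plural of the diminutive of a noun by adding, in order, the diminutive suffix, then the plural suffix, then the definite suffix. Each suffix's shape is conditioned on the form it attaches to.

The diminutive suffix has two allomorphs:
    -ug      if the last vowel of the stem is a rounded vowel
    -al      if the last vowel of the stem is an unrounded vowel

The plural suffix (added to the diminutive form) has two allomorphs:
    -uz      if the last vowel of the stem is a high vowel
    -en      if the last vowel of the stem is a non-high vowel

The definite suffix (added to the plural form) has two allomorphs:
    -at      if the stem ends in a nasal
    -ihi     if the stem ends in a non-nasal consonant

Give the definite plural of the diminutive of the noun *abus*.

abusuguzihi

Since the last vowel of *abus* is /u/ (a rounded vowel), it takes -ug, giving *abusug*.
The last vowel of the diminutive form *abusug* is /u/, which is a high vowel, so the plural suffix is -uz, giving *abusuguz*.
The final consonant of the plural form *abusuguz* is /z/, which is non-nasal, so the definite suffix is -ihi, giving *abusuguzihi*.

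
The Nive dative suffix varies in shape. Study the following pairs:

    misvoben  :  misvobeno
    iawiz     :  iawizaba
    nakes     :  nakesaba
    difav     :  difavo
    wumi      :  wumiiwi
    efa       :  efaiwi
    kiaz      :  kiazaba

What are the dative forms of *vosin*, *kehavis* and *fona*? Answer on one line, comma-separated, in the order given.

vosino, kehavisaba, fonaiwi

The alternation tracks the final sound of the stem — -aba when the stem ends in a sibilant (*iawiz*, *nakes*, *kiaz*); -o when the stem ends in a non-sibilant consonant (*misvoben*, *difav*); -iwi when the stem ends in a vowel (*wumi*, *efa*).
Since the final sound of *vosin* is /n/ (a non-sibilant consonant), it takes -o, giving *vosino*.
*kehavis*: final sound = /s/, a sibilant → -aba → *kehavisaba*.
Since the final sound of *fona* is /a/ (a vowel), it takes -iwi, giving *fonaiwi*.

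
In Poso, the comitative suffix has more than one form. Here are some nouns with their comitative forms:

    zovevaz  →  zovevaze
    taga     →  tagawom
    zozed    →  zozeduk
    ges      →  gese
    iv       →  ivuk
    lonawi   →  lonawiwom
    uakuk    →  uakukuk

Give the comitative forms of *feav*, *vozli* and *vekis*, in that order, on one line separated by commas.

feavuk, vozliwom, vekise

The pattern is sibilance of the final sound: -e when the stem ends in a sibilant (*zovevaz*, *ges*); -uk when the stem ends in a non-sibilant consonant (*zozed*, *iv*, *uakuk*); -wom when the stem ends in a vowel (*taga*, *lonawi*).
*feav*: final sound = /v/, a non-sibilant consonant → -uk → *feavuk*.
*vozli*: final sound = /i/, a vowel → -wom → *vozliwom*.
Since the final sound of *vekis* is /s/ (a sibilant), it takes -e, giving *vekise*.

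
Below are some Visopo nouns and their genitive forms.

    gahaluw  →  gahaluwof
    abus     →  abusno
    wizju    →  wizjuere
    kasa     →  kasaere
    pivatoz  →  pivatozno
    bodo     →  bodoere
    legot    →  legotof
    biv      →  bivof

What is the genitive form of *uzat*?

The pattern is sibilance of the final sound: -no when the stem ends in a sibilant (*abus*, *pivatoz*); -of when the stem ends in a non-sibilant consonant (*gahaluw*, *legot*, *biv*); -ere when the stem ends in a vowel (*wizju*, *kasa*, *bodo*).
The final sound of *uzat* is /t/, which is a non-sibilant consonant, so the suffix is -of, giving *uzatof*.

uzatof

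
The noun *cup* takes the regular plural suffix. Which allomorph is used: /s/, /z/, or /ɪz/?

The stem *cup* ends in a voiceless non-sibilant consonant.
The plural suffix surfaces as /ɪz/ after sibilants, /s/ after other voiceless consonants, and /z/ after other voiced sounds.
So the plural -s on *cup* is pronounced /s/.

/s/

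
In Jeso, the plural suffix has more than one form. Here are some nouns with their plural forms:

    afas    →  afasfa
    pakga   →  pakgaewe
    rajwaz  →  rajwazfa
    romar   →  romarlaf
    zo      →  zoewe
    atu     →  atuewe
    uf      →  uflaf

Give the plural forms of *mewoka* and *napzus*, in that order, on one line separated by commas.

mewokaewe, napzusfa

The alternation tracks the final sound of the stem — -fa when the stem ends in a sibilant (*afas*, *rajwaz*); -laf when the stem ends in a non-sibilant consonant (*romar*, *uf*); -ewe when the stem ends in a vowel (*pakga*, *zo*, *atu*).
The final sound of *mewoka* is /a/, which is a vowel, so the suffix is -ewe, giving *mewokaewe*.
*napzus*: final sound = /s/, a sibilant → -fa → *napzusfa*.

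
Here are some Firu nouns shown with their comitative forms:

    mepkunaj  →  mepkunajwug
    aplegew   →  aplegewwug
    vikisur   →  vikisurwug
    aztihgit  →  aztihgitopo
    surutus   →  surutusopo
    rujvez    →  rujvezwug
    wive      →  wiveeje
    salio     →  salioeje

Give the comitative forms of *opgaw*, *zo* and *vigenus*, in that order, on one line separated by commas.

opgawwug, zoeje, vigenusopo

Looking at the final sound of each stem: -opo when the stem ends in a voiceless consonant (*aztihgit*, *surutus*); -wug when the stem ends in a voiced consonant (*mepkunaj*, *aplegew*, *vikisur*, *rujvez*); -eje when the stem ends in a vowel (*wive*, *salio*).
*opgaw*: final sound = /w/, a voiced consonant → -wug → *opgawwug*.
*zo*: final sound = /o/, a vowel → -eje → *zoeje*.
*vigenus* — final sound /s/ (a voiceless consonant) → -opo → *vigenusopo*.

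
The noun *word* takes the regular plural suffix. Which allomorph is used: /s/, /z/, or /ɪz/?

/z/

The stem *word* ends in a voiced non-sibilant sound.
The plural suffix surfaces as /ɪz/ after sibilants, /s/ after other voiceless consonants, and /z/ after other voiced sounds.
So the plural -s on *word* is pronounced /z/.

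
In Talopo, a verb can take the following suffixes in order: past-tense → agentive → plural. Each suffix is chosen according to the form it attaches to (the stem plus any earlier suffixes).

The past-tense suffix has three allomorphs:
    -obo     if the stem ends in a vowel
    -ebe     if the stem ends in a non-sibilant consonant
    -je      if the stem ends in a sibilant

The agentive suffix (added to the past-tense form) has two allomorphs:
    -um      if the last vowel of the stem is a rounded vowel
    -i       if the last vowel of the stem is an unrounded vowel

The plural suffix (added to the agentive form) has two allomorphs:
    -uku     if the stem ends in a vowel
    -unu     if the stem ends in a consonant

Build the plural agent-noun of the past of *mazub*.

mazubebeiuku

Since the final sound of *mazub* is /b/ (a non-sibilant consonant), it takes -ebe, giving *mazubebe*.
The past-tense form *mazubebe* — last vowel /e/ (an unrounded vowel) → -i → *mazubebei*.
The agentive form *mazubebei* — final sound /i/ (a vowel) → -uku → *mazubebeiuku*.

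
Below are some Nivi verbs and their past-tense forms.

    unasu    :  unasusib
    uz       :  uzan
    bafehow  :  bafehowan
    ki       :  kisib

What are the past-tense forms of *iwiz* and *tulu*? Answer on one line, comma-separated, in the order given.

iwizan, tulusib

The pattern is consonant vs. vowel: -an when the stem ends in a consonant (*uz*, *bafehow*); -sib when the stem ends in a vowel (*unasu*, *ki*).
*iwiz* — final sound /z/ (a consonant) → -an → *iwizan*.
Since the final sound of *tulu* is /u/ (a vowel), it takes -sib, giving *tulusib*.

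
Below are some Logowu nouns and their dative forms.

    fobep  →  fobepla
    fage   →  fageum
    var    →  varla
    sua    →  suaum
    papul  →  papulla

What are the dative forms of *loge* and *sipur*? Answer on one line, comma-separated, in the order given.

logeum, sipurla

The suffix is conditioned by the final sound: -la when the stem ends in a consonant (*fobep*, *var*, *papul*); -um when the stem ends in a vowel (*fage*, *sua*).
*loge* — final sound /e/ (a vowel) → -um → *logeum*.
Since the final sound of *sipur* is /r/ (a consonant), it takes -la, giving *sipurla*.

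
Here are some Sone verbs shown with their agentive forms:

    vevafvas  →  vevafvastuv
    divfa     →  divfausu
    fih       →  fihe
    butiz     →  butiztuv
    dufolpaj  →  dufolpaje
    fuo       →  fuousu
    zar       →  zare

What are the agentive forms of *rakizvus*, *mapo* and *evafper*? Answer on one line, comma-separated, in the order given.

rakizvustuv, mapousu, evafpere

Looking at the final sound of each stem: -tuv when the stem ends in a sibilant (*vevafvas*, *butiz*); -e when the stem ends in a non-sibilant consonant (*fih*, *dufolpaj*, *zar*); -usu when the stem ends in a vowel (*divfa*, *fuo*).
*rakizvus* — final sound /s/ (a sibilant) → -tuv → *rakizvustuv*.
Since the final sound of *mapo* is /o/ (a vowel), it takes -usu, giving *mapousu*.
*evafper* — final sound /r/ (a non-sibilant consonant) → -e → *evafpere*.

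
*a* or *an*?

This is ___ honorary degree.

an

The indefinite article is chosen by the initial *sound* of the following word, not its spelling.
*honorary* begins with the sound /ɒ/ (silent h) — a vowel sound.
So the article is *an*: This is an honorary degree.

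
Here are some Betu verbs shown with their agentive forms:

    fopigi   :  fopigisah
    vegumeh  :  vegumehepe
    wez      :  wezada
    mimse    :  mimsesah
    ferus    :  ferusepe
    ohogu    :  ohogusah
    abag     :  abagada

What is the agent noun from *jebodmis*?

The suffix is conditioned by the final sound: -epe when the stem ends in a voiceless consonant (*vegumeh*, *ferus*); -ada when the stem ends in a voiced consonant (*wez*, *abag*); -sah when the stem ends in a vowel (*fopigi*, *mimse*, *ohogu*).
*jebodmis*: final sound = /s/, a voiceless consonant → -epe → *jebodmisepe*.

jebodmisepe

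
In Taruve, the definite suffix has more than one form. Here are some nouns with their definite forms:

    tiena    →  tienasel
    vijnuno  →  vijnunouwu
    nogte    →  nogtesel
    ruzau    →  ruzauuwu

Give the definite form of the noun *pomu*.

The pattern is rounding harmony: -uwu when the last vowel of the stem is a rounded vowel (*vijnuno*, *ruzau*); -sel when the last vowel of the stem is an unrounded vowel (*tiena*, *nogte*).
*pomu*: last vowel = /u/, a rounded vowel → -uwu → *pomuuwu*.

pomuuwu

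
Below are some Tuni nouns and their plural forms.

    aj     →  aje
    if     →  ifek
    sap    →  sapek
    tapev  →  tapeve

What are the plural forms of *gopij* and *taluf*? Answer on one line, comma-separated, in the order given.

gopije, talufek

The suffix is conditioned by the final consonant: -ek when the stem ends in a voiceless consonant (*if*, *sap*); -e when the stem ends in a voiced consonant (*aj*, *tapev*).
The final consonant of *gopij* is /j/, which is voiced, so the suffix is -e, giving *gopije*.
*taluf* — final consonant /f/ (voiceless) → -ek → *talufek*.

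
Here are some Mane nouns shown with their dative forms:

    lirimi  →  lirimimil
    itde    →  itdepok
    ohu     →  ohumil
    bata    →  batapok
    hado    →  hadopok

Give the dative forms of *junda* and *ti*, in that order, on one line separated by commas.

The suffix is conditioned by the last vowel: -mil when the last vowel of the stem is a high vowel (*lirimi*, *ohu*); -pok when the last vowel of the stem is a non-high vowel (*itde*, *bata*, *hado*).
The last vowel of *junda* is /a/, which is a non-high vowel, so the suffix is -pok, giving *jundapok*.
The last vowel of *ti* is /i/, which is a high vowel, so the suffix is -mil, giving *timil*.

jundapok, timil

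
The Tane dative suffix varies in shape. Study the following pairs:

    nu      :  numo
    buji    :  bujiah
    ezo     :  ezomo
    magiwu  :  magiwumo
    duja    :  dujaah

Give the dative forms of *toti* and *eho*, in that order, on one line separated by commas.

The pattern is rounding harmony: -mo when the last vowel of the stem is a rounded vowel (*nu*, *ezo*, *magiwu*); -ah when the last vowel of the stem is an unrounded vowel (*buji*, *duja*).
Since the last vowel of *toti* is /i/ (an unrounded vowel), it takes -ah, giving *totiah*.
The last vowel of *eho* is /o/, which is a rounded vowel, so the suffix is -mo, giving *ehomo*.

totiah, ehomo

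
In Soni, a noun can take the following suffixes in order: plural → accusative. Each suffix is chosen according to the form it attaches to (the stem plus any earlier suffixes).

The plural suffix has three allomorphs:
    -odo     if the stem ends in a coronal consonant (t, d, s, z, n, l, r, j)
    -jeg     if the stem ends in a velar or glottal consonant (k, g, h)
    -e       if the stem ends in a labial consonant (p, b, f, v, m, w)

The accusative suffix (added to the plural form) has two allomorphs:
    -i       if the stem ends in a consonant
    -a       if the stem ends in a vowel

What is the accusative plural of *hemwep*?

hemwepea

Since the final consonant of *hemwep* is /p/ (labial), it takes -e, giving *hemwepe*.
The plural form *hemwepe* — final sound /e/ (a vowel) → -a → *hemwepea*.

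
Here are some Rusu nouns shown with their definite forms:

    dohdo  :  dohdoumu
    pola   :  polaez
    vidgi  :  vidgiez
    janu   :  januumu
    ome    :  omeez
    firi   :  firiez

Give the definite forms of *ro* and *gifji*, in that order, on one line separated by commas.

The suffix is conditioned by the last vowel: -umu when the last vowel of the stem is a rounded vowel (*dohdo*, *janu*); -ez when the last vowel of the stem is an unrounded vowel (*pola*, *vidgi*, *ome*, *firi*).
The last vowel of *ro* is /o/, which is a rounded vowel, so the suffix is -umu, giving *roumu*.
Since the last vowel of *gifji* is /i/ (an unrounded vowel), it takes -ez, giving *gifjiez*.

roumu, gifjiez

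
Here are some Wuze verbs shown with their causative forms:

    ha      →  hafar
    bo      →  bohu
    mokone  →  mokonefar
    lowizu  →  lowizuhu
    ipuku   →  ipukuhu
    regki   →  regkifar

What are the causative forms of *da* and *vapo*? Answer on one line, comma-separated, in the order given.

dafar, vapohu

Looking at the last vowel of each stem: -hu when the last vowel of the stem is a rounded vowel (*bo*, *lowizu*, *ipuku*); -far when the last vowel of the stem is an unrounded vowel (*ha*, *mokone*, *regki*).
The last vowel of *da* is /a/, which is an unrounded vowel, so the suffix is -far, giving *dafar*.
Since the last vowel of *vapo* is /o/ (a rounded vowel), it takes -hu, giving *vapohu*.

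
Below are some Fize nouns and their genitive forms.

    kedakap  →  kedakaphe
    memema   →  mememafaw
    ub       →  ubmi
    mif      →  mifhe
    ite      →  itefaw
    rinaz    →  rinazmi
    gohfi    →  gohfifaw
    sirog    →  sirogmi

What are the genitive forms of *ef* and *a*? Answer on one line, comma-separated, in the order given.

The alternation tracks the final sound of the stem — -he when the stem ends in a voiceless consonant (*kedakap*, *mif*); -mi when the stem ends in a voiced consonant (*ub*, *rinaz*, *sirog*); -faw when the stem ends in a vowel (*memema*, *ite*, *gohfi*).
The final sound of *ef* is /f/, which is a voiceless consonant, so the suffix is -he, giving *efhe*.
The final sound of *a* is /a/, which is a vowel, so the suffix is -faw, giving *afaw*.

efhe, afaw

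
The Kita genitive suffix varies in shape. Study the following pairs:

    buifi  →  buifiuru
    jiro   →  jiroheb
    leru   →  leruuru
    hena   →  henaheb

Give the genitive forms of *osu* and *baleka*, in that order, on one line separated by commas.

Looking at the last vowel of each stem: -uru when the last vowel of the stem is a high vowel (*buifi*, *leru*); -heb when the last vowel of the stem is a non-high vowel (*jiro*, *hena*).
*osu*: last vowel = /u/, a high vowel → -uru → *osuuru*.
Since the last vowel of *baleka* is /a/ (a non-high vowel), it takes -heb, giving *balekaheb*.

osuuru, balekaheb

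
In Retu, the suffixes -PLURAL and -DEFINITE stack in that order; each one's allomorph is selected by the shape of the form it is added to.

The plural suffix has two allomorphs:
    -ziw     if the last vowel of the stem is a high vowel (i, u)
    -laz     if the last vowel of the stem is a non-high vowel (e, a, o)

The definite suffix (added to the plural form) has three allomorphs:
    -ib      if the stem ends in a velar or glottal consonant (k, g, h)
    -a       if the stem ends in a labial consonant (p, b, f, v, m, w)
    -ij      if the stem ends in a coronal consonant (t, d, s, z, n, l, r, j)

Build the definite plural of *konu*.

konuziwa

The last vowel of *konu* is /u/, which is a high vowel, so the plural suffix is -ziw, giving *konuziw*.
The plural form *konuziw*: final consonant = /w/, labial → -a → *konuziwa*.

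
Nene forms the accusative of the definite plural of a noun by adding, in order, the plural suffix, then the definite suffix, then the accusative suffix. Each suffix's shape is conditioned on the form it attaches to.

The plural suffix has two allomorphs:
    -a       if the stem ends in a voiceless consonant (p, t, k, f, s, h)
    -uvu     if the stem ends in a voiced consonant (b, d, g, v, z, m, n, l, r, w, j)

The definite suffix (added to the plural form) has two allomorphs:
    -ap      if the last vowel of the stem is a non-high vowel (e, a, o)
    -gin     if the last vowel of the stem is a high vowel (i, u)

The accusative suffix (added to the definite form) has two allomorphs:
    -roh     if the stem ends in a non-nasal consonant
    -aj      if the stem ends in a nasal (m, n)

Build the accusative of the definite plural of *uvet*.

*uvet* — final consonant /t/ (voiceless) → -a → *uveta*.
Since the last vowel of the plural form *uveta* is /a/ (a non-high vowel), it takes -ap, giving *uvetaap*.
The definite form *uvetaap*: final consonant = /p/, non-nasal → -roh → *uvetaaproh*.

uvetaaproh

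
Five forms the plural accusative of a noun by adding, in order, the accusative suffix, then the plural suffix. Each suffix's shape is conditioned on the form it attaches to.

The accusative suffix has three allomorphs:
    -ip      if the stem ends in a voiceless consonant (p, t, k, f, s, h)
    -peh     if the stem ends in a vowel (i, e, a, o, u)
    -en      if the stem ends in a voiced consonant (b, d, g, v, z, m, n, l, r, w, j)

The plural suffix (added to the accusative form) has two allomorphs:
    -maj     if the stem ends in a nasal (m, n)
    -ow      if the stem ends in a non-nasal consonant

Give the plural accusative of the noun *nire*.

*nire* — final sound /e/ (a vowel) → -peh → *nirepeh*.
Since the final consonant of the accusative form *nirepeh* is /h/ (non-nasal), it takes -ow, giving *nirepehow*.

nirepehow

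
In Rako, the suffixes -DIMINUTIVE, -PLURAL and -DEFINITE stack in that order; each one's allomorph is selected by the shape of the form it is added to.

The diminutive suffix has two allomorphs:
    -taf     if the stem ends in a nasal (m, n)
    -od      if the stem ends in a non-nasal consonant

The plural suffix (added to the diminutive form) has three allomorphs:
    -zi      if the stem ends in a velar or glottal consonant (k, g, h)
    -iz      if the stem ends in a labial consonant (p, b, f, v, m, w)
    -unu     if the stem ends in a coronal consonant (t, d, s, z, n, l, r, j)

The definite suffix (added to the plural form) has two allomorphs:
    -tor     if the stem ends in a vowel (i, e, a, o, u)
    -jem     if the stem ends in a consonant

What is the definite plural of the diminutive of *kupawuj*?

kupawujodunutor

Since the final consonant of *kupawuj* is /j/ (non-nasal), it takes -od, giving *kupawujod*.
The final consonant of the diminutive form *kupawujod* is /d/, which is coronal, so the plural suffix is -unu, giving *kupawujodunu*.
Since the final sound of the plural form *kupawujodunu* is /u/ (a vowel), it takes -tor, giving *kupawujodunutor*.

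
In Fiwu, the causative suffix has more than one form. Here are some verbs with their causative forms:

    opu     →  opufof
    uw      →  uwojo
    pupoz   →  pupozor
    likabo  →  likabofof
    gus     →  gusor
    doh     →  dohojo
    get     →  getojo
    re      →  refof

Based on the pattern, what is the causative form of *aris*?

The alternation tracks the final sound of the stem — -or when the stem ends in a sibilant (*pupoz*, *gus*); -ojo when the stem ends in a non-sibilant consonant (*uw*, *doh*, *get*); -fof when the stem ends in a vowel (*opu*, *likabo*, *re*).
*aris*: final sound = /s/, a sibilant → -or → *arisor*.

arisor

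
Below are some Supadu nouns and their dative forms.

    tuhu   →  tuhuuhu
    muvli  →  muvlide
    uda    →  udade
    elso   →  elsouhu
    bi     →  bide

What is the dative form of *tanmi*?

tanmide

Looking at the last vowel of each stem: -uhu when the last vowel of the stem is a rounded vowel (*tuhu*, *elso*); -de when the last vowel of the stem is an unrounded vowel (*muvli*, *uda*, *bi*).
The last vowel of *tanmi* is /i/, which is an unrounded vowel, so the suffix is -de, giving *tanmide*.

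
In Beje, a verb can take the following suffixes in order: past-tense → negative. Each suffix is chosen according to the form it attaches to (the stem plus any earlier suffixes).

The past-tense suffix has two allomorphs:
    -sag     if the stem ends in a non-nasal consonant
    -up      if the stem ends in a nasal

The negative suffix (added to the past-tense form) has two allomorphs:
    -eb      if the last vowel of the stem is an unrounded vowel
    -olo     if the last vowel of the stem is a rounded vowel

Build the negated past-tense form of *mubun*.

*mubun* — final consonant /n/ (a nasal) → -up → *mubunup*.
The last vowel of the past-tense form *mubunup* is /u/, which is a rounded vowel, so the negative suffix is -olo, giving *mubunupolo*.

mubunupolo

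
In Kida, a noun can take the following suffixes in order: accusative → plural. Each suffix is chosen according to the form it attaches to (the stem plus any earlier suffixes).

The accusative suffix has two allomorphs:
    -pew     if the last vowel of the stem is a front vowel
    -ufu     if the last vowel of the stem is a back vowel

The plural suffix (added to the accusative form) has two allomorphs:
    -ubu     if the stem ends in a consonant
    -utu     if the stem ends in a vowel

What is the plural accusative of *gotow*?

*gotow*: last vowel = /o/, a back vowel → -ufu → *gotowufu*.
Since the final sound of the accusative form *gotowufu* is /u/ (a vowel), it takes -utu, giving *gotowufuutu*.

gotowufuutu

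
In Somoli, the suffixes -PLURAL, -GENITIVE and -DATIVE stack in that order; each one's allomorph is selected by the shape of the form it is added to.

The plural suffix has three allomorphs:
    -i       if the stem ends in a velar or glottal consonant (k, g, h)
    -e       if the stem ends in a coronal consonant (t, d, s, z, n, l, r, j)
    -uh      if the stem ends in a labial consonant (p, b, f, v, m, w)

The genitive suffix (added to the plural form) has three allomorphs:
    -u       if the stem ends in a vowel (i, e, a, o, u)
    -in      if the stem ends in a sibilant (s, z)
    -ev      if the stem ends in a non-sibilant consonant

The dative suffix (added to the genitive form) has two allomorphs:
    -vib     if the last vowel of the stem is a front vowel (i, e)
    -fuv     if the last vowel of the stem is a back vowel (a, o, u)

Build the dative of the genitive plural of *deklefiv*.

Since the final consonant of *deklefiv* is /v/ (labial), it takes -uh, giving *deklefivuh*.
The plural form *deklefivuh* — final sound /h/ (a non-sibilant consonant) → -ev → *deklefivuhev*.
The genitive form *deklefivuhev*: last vowel = /e/, a front vowel → -vib → *deklefivuhevvib*.

deklefivuhevvib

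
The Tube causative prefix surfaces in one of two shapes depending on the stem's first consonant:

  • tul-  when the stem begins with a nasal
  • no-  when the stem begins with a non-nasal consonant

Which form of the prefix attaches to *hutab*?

*hutab* — first consonant /h/ (non-nasal) → no-.

no-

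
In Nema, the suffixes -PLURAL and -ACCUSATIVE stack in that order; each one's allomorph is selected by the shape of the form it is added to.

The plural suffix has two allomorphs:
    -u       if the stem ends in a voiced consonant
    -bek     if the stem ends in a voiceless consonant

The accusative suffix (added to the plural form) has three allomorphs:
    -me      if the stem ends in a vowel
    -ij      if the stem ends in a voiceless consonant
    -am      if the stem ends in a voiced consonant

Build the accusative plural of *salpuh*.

salpuhbekij

Since the final consonant of *salpuh* is /h/ (voiceless), it takes -bek, giving *salpuhbek*.
The final sound of the plural form *salpuhbek* is /k/, which is a voiceless consonant, so the accusative suffix is -ij, giving *salpuhbekij*.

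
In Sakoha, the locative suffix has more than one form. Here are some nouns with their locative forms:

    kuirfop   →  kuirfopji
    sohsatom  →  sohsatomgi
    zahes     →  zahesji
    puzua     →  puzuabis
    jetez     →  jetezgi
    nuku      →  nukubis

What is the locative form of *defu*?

defubis

The alternation tracks the final sound of the stem — -ji when the stem ends in a voiceless consonant (*kuirfop*, *zahes*); -gi when the stem ends in a voiced consonant (*sohsatom*, *jetez*); -bis when the stem ends in a vowel (*puzua*, *nuku*).
The final sound of *defu* is /u/, which is a vowel, so the suffix is -bis, giving *defubis*.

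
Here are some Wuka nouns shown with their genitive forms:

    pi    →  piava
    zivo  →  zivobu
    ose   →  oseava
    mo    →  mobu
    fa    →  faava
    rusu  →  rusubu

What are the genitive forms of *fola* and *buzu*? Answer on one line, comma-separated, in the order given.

folaava, buzubu

The pattern is rounding harmony: -bu when the last vowel of the stem is a rounded vowel (*zivo*, *mo*, *rusu*); -ava when the last vowel of the stem is an unrounded vowel (*pi*, *ose*, *fa*).
The last vowel of *fola* is /a/, which is an unrounded vowel, so the suffix is -ava, giving *folaava*.
The last vowel of *buzu* is /u/, which is a rounded vowel, so the suffix is -bu, giving *buzubu*.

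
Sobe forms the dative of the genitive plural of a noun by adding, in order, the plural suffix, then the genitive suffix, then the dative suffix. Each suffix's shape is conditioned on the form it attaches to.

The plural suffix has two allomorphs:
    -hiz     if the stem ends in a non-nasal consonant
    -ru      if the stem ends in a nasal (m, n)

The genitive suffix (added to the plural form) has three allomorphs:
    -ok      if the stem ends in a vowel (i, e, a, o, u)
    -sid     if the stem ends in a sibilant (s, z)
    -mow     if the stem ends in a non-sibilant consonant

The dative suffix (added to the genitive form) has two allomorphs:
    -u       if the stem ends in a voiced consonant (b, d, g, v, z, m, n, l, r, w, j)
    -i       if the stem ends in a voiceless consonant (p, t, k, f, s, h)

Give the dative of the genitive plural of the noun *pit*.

pithizsidu

*pit*: final consonant = /t/, non-nasal → -hiz → *pithiz*.
The plural form *pithiz*: final sound = /z/, a sibilant → -sid → *pithizsid*.
The genitive form *pithizsid* — final consonant /d/ (voiced) → -u → *pithizsidu*.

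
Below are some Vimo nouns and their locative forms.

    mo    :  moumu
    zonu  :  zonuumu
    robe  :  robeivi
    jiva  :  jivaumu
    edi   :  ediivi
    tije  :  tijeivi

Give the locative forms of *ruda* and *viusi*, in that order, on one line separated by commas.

rudaumu, viusiivi

Looking at the last vowel of each stem: -ivi when the last vowel of the stem is a front vowel (*robe*, *edi*, *tije*); -umu when the last vowel of the stem is a back vowel (*mo*, *zonu*, *jiva*).
*ruda*: last vowel = /a/, a back vowel → -umu → *rudaumu*.
*viusi*: last vowel = /i/, a front vowel → -ivi → *viusiivi*.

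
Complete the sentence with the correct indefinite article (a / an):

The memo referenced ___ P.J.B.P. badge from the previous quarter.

a

The indefinite article is chosen by the initial *sound* of the following word, not its spelling.
The initialism *P.J.B.P.* is read letter by letter; the first letter, P, is pronounced /piː/, which begins with a consonant sound.
So the article is *a*: The memo referenced a P.J.B.P. badge from the previous quarter.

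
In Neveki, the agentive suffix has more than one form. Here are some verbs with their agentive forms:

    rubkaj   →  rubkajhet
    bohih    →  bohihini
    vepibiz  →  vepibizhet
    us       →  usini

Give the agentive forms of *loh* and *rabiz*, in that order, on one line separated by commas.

The suffix is conditioned by the final consonant: -ini when the stem ends in a voiceless consonant (*bohih*, *us*); -het when the stem ends in a voiced consonant (*rubkaj*, *vepibiz*).
*loh* — final consonant /h/ (voiceless) → -ini → *lohini*.
The final consonant of *rabiz* is /z/, which is voiced, so the suffix is -het, giving *rabizhet*.

lohini, rabizhet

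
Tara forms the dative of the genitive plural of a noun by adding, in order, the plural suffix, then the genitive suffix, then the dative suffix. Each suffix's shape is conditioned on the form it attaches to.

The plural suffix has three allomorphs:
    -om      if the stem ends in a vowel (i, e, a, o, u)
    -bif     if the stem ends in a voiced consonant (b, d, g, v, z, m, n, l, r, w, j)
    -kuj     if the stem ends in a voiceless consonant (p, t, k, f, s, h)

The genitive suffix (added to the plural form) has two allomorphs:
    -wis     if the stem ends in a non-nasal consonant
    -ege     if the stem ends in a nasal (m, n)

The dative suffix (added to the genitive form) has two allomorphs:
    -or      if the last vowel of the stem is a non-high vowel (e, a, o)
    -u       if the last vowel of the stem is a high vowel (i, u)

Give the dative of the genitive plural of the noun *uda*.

*uda*: final sound = /a/, a vowel → -om → *udaom*.
Since the final consonant of the plural form *udaom* is /m/ (a nasal), it takes -ege, giving *udaomege*.
The genitive form *udaomege*: last vowel = /e/, a non-high vowel → -or → *udaomegeor*.

udaomegeor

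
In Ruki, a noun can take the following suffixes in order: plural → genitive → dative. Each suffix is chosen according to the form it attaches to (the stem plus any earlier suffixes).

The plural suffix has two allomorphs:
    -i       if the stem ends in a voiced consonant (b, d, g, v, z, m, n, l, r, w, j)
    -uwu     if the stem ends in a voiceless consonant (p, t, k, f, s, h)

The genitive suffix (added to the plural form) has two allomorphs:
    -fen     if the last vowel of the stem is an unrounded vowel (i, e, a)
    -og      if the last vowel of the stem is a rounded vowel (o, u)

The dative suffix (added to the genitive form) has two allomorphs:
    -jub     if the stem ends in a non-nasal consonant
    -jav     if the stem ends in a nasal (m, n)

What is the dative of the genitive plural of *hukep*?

*hukep* — final consonant /p/ (voiceless) → -uwu → *hukepuwu*.
The plural form *hukepuwu*: last vowel = /u/, a rounded vowel → -og → *hukepuwuog*.
The genitive form *hukepuwuog* — final consonant /g/ (non-nasal) → -jub → *hukepuwuogjub*.

hukepuwuogjub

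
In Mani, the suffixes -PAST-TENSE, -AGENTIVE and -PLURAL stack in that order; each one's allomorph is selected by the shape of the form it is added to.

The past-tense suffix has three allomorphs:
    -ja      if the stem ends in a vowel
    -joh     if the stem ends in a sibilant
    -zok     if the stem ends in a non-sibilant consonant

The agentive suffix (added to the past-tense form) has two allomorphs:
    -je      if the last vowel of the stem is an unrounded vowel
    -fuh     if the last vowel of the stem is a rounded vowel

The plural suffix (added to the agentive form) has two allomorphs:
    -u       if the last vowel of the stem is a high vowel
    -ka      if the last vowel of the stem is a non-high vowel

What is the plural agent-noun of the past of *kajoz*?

kajozjohfuhu

*kajoz*: final sound = /z/, a sibilant → -joh → *kajozjoh*.
The past-tense form *kajozjoh* — last vowel /o/ (a rounded vowel) → -fuh → *kajozjohfuh*.
The agentive form *kajozjohfuh*: last vowel = /u/, a high vowel → -u → *kajozjohfuhu*.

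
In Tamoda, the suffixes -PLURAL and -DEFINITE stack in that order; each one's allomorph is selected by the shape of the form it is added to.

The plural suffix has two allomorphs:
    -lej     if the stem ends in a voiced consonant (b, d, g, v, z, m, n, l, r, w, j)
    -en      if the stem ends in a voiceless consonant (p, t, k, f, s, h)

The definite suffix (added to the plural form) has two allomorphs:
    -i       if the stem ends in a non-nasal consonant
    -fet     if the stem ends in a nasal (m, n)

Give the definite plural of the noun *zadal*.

*zadal*: final consonant = /l/, voiced → -lej → *zadallej*.
Since the final consonant of the plural form *zadallej* is /j/ (non-nasal), it takes -i, giving *zadalleji*.

zadalleji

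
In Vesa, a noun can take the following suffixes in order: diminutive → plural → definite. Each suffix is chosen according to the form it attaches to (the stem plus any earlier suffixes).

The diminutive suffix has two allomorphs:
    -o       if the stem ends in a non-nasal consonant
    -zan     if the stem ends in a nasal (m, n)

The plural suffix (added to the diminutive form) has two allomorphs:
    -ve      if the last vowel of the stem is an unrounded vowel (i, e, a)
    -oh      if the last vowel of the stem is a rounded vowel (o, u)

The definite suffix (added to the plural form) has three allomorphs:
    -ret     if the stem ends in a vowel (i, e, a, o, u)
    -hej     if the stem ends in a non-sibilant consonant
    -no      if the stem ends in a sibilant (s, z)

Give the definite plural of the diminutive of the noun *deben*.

debenzanveret

Since the final consonant of *deben* is /n/ (a nasal), it takes -zan, giving *debenzan*.
The diminutive form *debenzan* — last vowel /a/ (an unrounded vowel) → -ve → *debenzanve*.
The final sound of the plural form *debenzanve* is /e/, which is a vowel, so the definite suffix is -ret, giving *debenzanveret*.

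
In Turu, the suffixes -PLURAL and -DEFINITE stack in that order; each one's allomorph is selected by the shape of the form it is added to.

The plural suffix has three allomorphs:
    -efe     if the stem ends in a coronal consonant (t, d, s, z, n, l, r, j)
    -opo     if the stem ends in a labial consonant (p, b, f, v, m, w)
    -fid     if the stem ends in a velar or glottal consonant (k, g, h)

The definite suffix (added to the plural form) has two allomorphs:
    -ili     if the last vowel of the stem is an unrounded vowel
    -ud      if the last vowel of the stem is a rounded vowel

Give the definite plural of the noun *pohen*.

pohenefeili

Since the final consonant of *pohen* is /n/ (coronal), it takes -efe, giving *pohenefe*.
Since the last vowel of the plural form *pohenefe* is /e/ (an unrounded vowel), it takes -ili, giving *pohenefeili*.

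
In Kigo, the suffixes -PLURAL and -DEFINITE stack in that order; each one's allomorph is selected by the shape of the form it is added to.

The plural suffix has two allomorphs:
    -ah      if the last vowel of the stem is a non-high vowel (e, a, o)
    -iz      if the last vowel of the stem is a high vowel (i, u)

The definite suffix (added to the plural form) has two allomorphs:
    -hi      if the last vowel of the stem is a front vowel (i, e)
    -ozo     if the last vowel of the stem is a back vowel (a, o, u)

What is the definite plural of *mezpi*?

*mezpi* — last vowel /i/ (a high vowel) → -iz → *mezpiiz*.
The last vowel of the plural form *mezpiiz* is /i/, which is a front vowel, so the definite suffix is -hi, giving *mezpiizhi*.

mezpiizhi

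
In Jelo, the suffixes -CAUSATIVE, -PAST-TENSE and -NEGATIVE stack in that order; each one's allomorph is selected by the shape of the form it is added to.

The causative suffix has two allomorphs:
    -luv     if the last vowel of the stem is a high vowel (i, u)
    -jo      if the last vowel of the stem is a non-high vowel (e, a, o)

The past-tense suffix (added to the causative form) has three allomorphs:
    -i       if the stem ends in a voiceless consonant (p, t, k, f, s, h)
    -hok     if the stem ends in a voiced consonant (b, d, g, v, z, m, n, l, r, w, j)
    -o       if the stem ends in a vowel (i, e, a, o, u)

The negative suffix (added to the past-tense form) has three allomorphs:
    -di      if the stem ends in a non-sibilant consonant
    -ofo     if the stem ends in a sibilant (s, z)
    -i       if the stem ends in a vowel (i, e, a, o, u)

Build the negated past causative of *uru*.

*uru* — last vowel /u/ (a high vowel) → -luv → *uruluv*.
The causative form *uruluv*: final sound = /v/, a voiced consonant → -hok → *uruluvhok*.
The final sound of the past-tense form *uruluvhok* is /k/, which is a non-sibilant consonant, so the negative suffix is -di, giving *uruluvhokdi*.

uruluvhokdi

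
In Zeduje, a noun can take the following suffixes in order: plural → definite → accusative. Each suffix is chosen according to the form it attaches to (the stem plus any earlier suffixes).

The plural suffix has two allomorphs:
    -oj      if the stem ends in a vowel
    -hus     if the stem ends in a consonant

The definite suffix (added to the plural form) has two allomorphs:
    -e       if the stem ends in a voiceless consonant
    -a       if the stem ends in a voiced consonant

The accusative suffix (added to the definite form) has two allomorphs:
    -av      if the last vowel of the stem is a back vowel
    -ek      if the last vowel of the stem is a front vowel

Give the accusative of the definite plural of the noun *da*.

daojaav

Since the final sound of *da* is /a/ (a vowel), it takes -oj, giving *daoj*.
The final consonant of the plural form *daoj* is /j/, which is voiced, so the definite suffix is -a, giving *daoja*.
The last vowel of the definite form *daoja* is /a/, which is a back vowel, so the accusative suffix is -av, giving *daojaav*.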